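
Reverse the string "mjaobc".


Input: mjaobc
Reading characters right to left:
  Position 5: 'c'
  Position 4: 'b'
  Position 3: 'o'
  Position 2: 'a'
  Position 1: 'j'
  Position 0: 'm'
Reversed: cboajm

cboajm


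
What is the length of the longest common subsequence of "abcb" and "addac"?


LCS of "abcb" and "addac"
DP table:
           a    d    d    a    c
      0    0    0    0    0    0
  a   0    1    1    1    1    1
  b   0    1    1    1    1    1
  c   0    1    1    1    1    2
  b   0    1    1    1    1    2
LCS length = dp[4][5] = 2

2


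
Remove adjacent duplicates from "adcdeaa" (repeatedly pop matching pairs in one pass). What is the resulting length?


Input: adcdeaa
Stack-based adjacent duplicate removal:
  Read 'a': push. Stack: a
  Read 'd': push. Stack: ad
  Read 'c': push. Stack: adc
  Read 'd': push. Stack: adcd
  Read 'e': push. Stack: adcde
  Read 'a': push. Stack: adcdea
  Read 'a': matches stack top 'a' => pop. Stack: adcde
Final stack: "adcde" (length 5)

5


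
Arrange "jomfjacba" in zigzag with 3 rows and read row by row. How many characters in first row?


Zigzag "jomfjacba" into 3 rows:
Placing characters:
  'j' => row 0
  'o' => row 1
  'm' => row 2
  'f' => row 1
  'j' => row 0
  'a' => row 1
  'c' => row 2
  'b' => row 1
  'a' => row 0
Rows:
  Row 0: "jja"
  Row 1: "ofab"
  Row 2: "mc"
First row length: 3

3


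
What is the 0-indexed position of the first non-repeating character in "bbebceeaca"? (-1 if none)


Input: bbebceeaca
Character frequencies:
  'a': 2
  'b': 3
  'c': 2
  'e': 3
Scanning left to right for freq == 1:
  Position 0 ('b'): freq=3, skip
  Position 1 ('b'): freq=3, skip
  Position 2 ('e'): freq=3, skip
  Position 3 ('b'): freq=3, skip
  Position 4 ('c'): freq=2, skip
  Position 5 ('e'): freq=3, skip
  Position 6 ('e'): freq=3, skip
  Position 7 ('a'): freq=2, skip
  Position 8 ('c'): freq=2, skip
  Position 9 ('a'): freq=2, skip
  No unique character found => answer = -1

-1


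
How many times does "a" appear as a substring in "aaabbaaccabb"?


Searching for "a" in "aaabbaaccabb"
Scanning each position:
  Position 0: "a" => MATCH
  Position 1: "a" => MATCH
  Position 2: "a" => MATCH
  Position 3: "b" => no
  Position 4: "b" => no
  Position 5: "a" => MATCH
  Position 6: "a" => MATCH
  Position 7: "c" => no
  Position 8: "c" => no
  Position 9: "a" => MATCH
  Position 10: "b" => no
  Position 11: "b" => no
Total occurrences: 6

6


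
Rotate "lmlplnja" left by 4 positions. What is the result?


Input: "lmlplnja", rotate left by 4
First 4 characters: "lmlp"
Remaining characters: "lnja"
Concatenate remaining + first: "lnja" + "lmlp" = "lnjalmlp"

lnjalmlp


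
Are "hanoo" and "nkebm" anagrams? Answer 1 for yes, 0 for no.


Strings: "hanoo", "nkebm"
Sorted first:  ahnoo
Sorted second: bekmn
Differ at position 0: 'a' vs 'b' => not anagrams

0


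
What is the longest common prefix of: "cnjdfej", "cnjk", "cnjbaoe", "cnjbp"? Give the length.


Words: cnjdfej, cnjk, cnjbaoe, cnjbp
  Position 0: all 'c' => match
  Position 1: all 'n' => match
  Position 2: all 'j' => match
  Position 3: ('d', 'k', 'b', 'b') => mismatch, stop
LCP = "cnj" (length 3)

3


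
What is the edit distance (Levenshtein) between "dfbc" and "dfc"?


Computing edit distance: "dfbc" -> "dfc"
DP table:
           d    f    c
      0    1    2    3
  d   1    0    1    2
  f   2    1    0    1
  b   3    2    1    1
  c   4    3    2    1
Edit distance = dp[4][3] = 1

1


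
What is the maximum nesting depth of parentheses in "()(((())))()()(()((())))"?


Input: "()(((())))()()(()((())))"
Tracking depth:
  Position 0 '(': depth becomes 1
  Position 1 ')': depth becomes 0
  Position 2 '(': depth becomes 1
  Position 3 '(': depth becomes 2
  Position 4 '(': depth becomes 3
  Position 5 '(': depth becomes 4
  Position 6 ')': depth becomes 3
  Position 7 ')': depth becomes 2
  Position 8 ')': depth becomes 1
  Position 9 ')': depth becomes 0
  Position 10 '(': depth becomes 1
  Position 11 ')': depth becomes 0
  Position 12 '(': depth becomes 1
  Position 13 ')': depth becomes 0
  Position 14 '(': depth becomes 1
  Position 15 '(': depth becomes 2
  Position 16 ')': depth becomes 1
  Position 17 '(': depth becomes 2
  Position 18 '(': depth becomes 3
  Position 19 '(': depth becomes 4
  Position 20 ')': depth becomes 3
  Position 21 ')': depth becomes 2
  Position 22 ')': depth becomes 1
  Position 23 ')': depth becomes 0
Maximum depth reached: 4

4


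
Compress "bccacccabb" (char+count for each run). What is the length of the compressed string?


Input: bccacccabb
Runs:
  'b' x 1 => "b1"
  'c' x 2 => "c2"
  'a' x 1 => "a1"
  'c' x 3 => "c3"
  'a' x 1 => "a1"
  'b' x 2 => "b2"
Compressed: "b1c2a1c3a1b2"
Compressed length: 12

12


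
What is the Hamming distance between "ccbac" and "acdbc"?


Comparing "ccbac" and "acdbc" position by position:
  Position 0: 'c' vs 'a' => differ
  Position 1: 'c' vs 'c' => same
  Position 2: 'b' vs 'd' => differ
  Position 3: 'a' vs 'b' => differ
  Position 4: 'c' vs 'c' => same
Total differences (Hamming distance): 3

3


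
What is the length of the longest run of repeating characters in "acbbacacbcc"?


Input: "acbbacacbcc"
Scanning for longest run:
  Position 1 ('c'): new char, reset run to 1
  Position 2 ('b'): new char, reset run to 1
  Position 3 ('b'): continues run of 'b', length=2
  Position 4 ('a'): new char, reset run to 1
  Position 5 ('c'): new char, reset run to 1
  Position 6 ('a'): new char, reset run to 1
  Position 7 ('c'): new char, reset run to 1
  Position 8 ('b'): new char, reset run to 1
  Position 9 ('c'): new char, reset run to 1
  Position 10 ('c'): continues run of 'c', length=2
Longest run: 'b' with length 2

2


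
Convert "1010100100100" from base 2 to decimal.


Input: "1010100100100" in base 2
Positional expansion:
  Digit '1' (value 1) x 2^12 = 4096
  Digit '0' (value 0) x 2^11 = 0
  Digit '1' (value 1) x 2^10 = 1024
  Digit '0' (value 0) x 2^9 = 0
  Digit '1' (value 1) x 2^8 = 256
  Digit '0' (value 0) x 2^7 = 0
  Digit '0' (value 0) x 2^6 = 0
  Digit '1' (value 1) x 2^5 = 32
  Digit '0' (value 0) x 2^4 = 0
  Digit '0' (value 0) x 2^3 = 0
  Digit '1' (value 1) x 2^2 = 4
  Digit '0' (value 0) x 2^1 = 0
  Digit '0' (value 0) x 2^0 = 0
Sum = 5412

5412


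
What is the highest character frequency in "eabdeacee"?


Input: eabdeacee
Character counts:
  'a': 2
  'b': 1
  'c': 1
  'd': 1
  'e': 4
Maximum frequency: 4

4


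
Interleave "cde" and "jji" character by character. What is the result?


Interleaving "cde" and "jji":
  Position 0: 'c' from first, 'j' from second => "cj"
  Position 1: 'd' from first, 'j' from second => "dj"
  Position 2: 'e' from first, 'i' from second => "ei"
Result: cjdjei

cjdjei


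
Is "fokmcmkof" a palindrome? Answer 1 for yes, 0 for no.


Input: fokmcmkof
Reversed: fokmcmkof
  Compare pos 0 ('f') with pos 8 ('f'): match
  Compare pos 1 ('o') with pos 7 ('o'): match
  Compare pos 2 ('k') with pos 6 ('k'): match
  Compare pos 3 ('m') with pos 5 ('m'): match
Result: palindrome

1


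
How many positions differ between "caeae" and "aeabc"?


Comparing "caeae" and "aeabc" position by position:
  Position 0: 'c' vs 'a' => DIFFER
  Position 1: 'a' vs 'e' => DIFFER
  Position 2: 'e' vs 'a' => DIFFER
  Position 3: 'a' vs 'b' => DIFFER
  Position 4: 'e' vs 'c' => DIFFER
Positions that differ: 5

5


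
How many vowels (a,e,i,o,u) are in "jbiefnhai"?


Input: jbiefnhai
Checking each character:
  'j' at position 0: consonant
  'b' at position 1: consonant
  'i' at position 2: vowel (running total: 1)
  'e' at position 3: vowel (running total: 2)
  'f' at position 4: consonant
  'n' at position 5: consonant
  'h' at position 6: consonant
  'a' at position 7: vowel (running total: 3)
  'i' at position 8: vowel (running total: 4)
Total vowels: 4

4


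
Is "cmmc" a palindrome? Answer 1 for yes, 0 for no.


Input: cmmc
Reversed: cmmc
  Compare pos 0 ('c') with pos 3 ('c'): match
  Compare pos 1 ('m') with pos 2 ('m'): match
Result: palindrome

1


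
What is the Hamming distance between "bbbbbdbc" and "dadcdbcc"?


Comparing "bbbbbdbc" and "dadcdbcc" position by position:
  Position 0: 'b' vs 'd' => differ
  Position 1: 'b' vs 'a' => differ
  Position 2: 'b' vs 'd' => differ
  Position 3: 'b' vs 'c' => differ
  Position 4: 'b' vs 'd' => differ
  Position 5: 'd' vs 'b' => differ
  Position 6: 'b' vs 'c' => differ
  Position 7: 'c' vs 'c' => same
Total differences (Hamming distance): 7

7


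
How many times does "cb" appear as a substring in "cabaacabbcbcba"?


Searching for "cb" in "cabaacabbcbcba"
Scanning each position:
  Position 0: "ca" => no
  Position 1: "ab" => no
  Position 2: "ba" => no
  Position 3: "aa" => no
  Position 4: "ac" => no
  Position 5: "ca" => no
  Position 6: "ab" => no
  Position 7: "bb" => no
  Position 8: "bc" => no
  Position 9: "cb" => MATCH
  Position 10: "bc" => no
  Position 11: "cb" => MATCH
  Position 12: "ba" => no
Total occurrences: 2

2


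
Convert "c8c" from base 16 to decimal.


Input: "c8c" in base 16
Positional expansion:
  Digit 'c' (value 12) x 16^2 = 3072
  Digit '8' (value 8) x 16^1 = 128
  Digit 'c' (value 12) x 16^0 = 12
Sum = 3212

3212


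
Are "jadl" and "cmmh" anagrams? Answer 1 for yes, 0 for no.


Strings: "jadl", "cmmh"
Sorted first:  adjl
Sorted second: chmm
Differ at position 0: 'a' vs 'c' => not anagrams

0


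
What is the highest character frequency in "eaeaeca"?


Input: eaeaeca
Character counts:
  'a': 3
  'c': 1
  'e': 3
Maximum frequency: 3

3


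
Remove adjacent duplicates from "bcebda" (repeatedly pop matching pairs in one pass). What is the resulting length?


Input: bcebda
Stack-based adjacent duplicate removal:
  Read 'b': push. Stack: b
  Read 'c': push. Stack: bc
  Read 'e': push. Stack: bce
  Read 'b': push. Stack: bceb
  Read 'd': push. Stack: bcebd
  Read 'a': push. Stack: bcebda
Final stack: "bcebda" (length 6)

6


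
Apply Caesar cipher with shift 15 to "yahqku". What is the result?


Caesar cipher: shift "yahqku" by 15
  'y' (pos 24) + 15 = pos 13 = 'n'
  'a' (pos 0) + 15 = pos 15 = 'p'
  'h' (pos 7) + 15 = pos 22 = 'w'
  'q' (pos 16) + 15 = pos 5 = 'f'
  'k' (pos 10) + 15 = pos 25 = 'z'
  'u' (pos 20) + 15 = pos 9 = 'j'
Result: npwfzj

npwfzj


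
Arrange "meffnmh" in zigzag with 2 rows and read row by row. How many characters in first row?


Zigzag "meffnmh" into 2 rows:
Placing characters:
  'm' => row 0
  'e' => row 1
  'f' => row 0
  'f' => row 1
  'n' => row 0
  'm' => row 1
  'h' => row 0
Rows:
  Row 0: "mfnh"
  Row 1: "efm"
First row length: 4

4


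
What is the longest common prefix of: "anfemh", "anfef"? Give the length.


Words: anfemh, anfef
  Position 0: all 'a' => match
  Position 1: all 'n' => match
  Position 2: all 'f' => match
  Position 3: all 'e' => match
  Position 4: ('m', 'f') => mismatch, stop
LCP = "anfe" (length 4)

4


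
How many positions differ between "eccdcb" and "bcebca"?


Comparing "eccdcb" and "bcebca" position by position:
  Position 0: 'e' vs 'b' => DIFFER
  Position 1: 'c' vs 'c' => same
  Position 2: 'c' vs 'e' => DIFFER
  Position 3: 'd' vs 'b' => DIFFER
  Position 4: 'c' vs 'c' => same
  Position 5: 'b' vs 'a' => DIFFER
Positions that differ: 4

4


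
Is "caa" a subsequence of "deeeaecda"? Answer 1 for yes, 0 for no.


Check if "caa" is a subsequence of "deeeaecda"
Greedy scan:
  Position 0 ('d'): no match needed
  Position 1 ('e'): no match needed
  Position 2 ('e'): no match needed
  Position 3 ('e'): no match needed
  Position 4 ('a'): no match needed
  Position 5 ('e'): no match needed
  Position 6 ('c'): matches sub[0] = 'c'
  Position 7 ('d'): no match needed
  Position 8 ('a'): matches sub[1] = 'a'
Only matched 2/3 characters => not a subsequence

0


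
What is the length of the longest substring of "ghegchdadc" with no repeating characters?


Input: "ghegchdadc"
Sliding window (track last position of each char):
  Position 0 ('g'): window [0,0] length 1 -- new best
  Position 1 ('h'): window [0,1] length 2 -- new best
  Position 2 ('e'): window [0,2] length 3 -- new best
  Position 3 ('g'): repeat (last at 0), move window start to 1
  Position 3 ('g'): window [1,3] length 3
  Position 4 ('c'): window [1,4] length 4 -- new best
  Position 5 ('h'): repeat (last at 1), move window start to 2
  Position 5 ('h'): window [2,5] length 4
  Position 6 ('d'): window [2,6] length 5 -- new best
  Position 7 ('a'): window [2,7] length 6 -- new best
  Position 8 ('d'): repeat (last at 6), move window start to 7
  Position 8 ('d'): window [7,8] length 2
  Position 9 ('c'): window [7,9] length 3
Longest substring with no repeats: "egchda" with length 6

6


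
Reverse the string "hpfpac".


Input: hpfpac
Reading characters right to left:
  Position 5: 'c'
  Position 4: 'a'
  Position 3: 'p'
  Position 2: 'f'
  Position 1: 'p'
  Position 0: 'h'
Reversed: capfph

capfph


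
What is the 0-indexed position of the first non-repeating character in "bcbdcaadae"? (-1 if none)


Input: bcbdcaadae
Character frequencies:
  'a': 3
  'b': 2
  'c': 2
  'd': 2
  'e': 1
Scanning left to right for freq == 1:
  Position 0 ('b'): freq=2, skip
  Position 1 ('c'): freq=2, skip
  Position 2 ('b'): freq=2, skip
  Position 3 ('d'): freq=2, skip
  Position 4 ('c'): freq=2, skip
  Position 5 ('a'): freq=3, skip
  Position 6 ('a'): freq=3, skip
  Position 7 ('d'): freq=2, skip
  Position 8 ('a'): freq=3, skip
  Position 9 ('e'): unique! => answer = 9

9


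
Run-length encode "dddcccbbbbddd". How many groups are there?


Input: dddcccbbbbddd
Scanning for consecutive runs:
  Group 1: 'd' x 3 (positions 0-2)
  Group 2: 'c' x 3 (positions 3-5)
  Group 3: 'b' x 4 (positions 6-9)
  Group 4: 'd' x 3 (positions 10-12)
Total groups: 4

4


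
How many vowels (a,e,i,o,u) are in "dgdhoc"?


Input: dgdhoc
Checking each character:
  'd' at position 0: consonant
  'g' at position 1: consonant
  'd' at position 2: consonant
  'h' at position 3: consonant
  'o' at position 4: vowel (running total: 1)
  'c' at position 5: consonant
Total vowels: 1

1


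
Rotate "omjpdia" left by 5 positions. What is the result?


Input: "omjpdia", rotate left by 5
First 5 characters: "omjpd"
Remaining characters: "ia"
Concatenate remaining + first: "ia" + "omjpd" = "iaomjpd"

iaomjpd


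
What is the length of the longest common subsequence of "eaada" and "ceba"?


LCS of "eaada" and "ceba"
DP table:
           c    e    b    a
      0    0    0    0    0
  e   0    0    1    1    1
  a   0    0    1    1    2
  a   0    0    1    1    2
  d   0    0    1    1    2
  a   0    0    1    1    2
LCS length = dp[5][4] = 2

2


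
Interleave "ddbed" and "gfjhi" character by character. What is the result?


Interleaving "ddbed" and "gfjhi":
  Position 0: 'd' from first, 'g' from second => "dg"
  Position 1: 'd' from first, 'f' from second => "df"
  Position 2: 'b' from first, 'j' from second => "bj"
  Position 3: 'e' from first, 'h' from second => "eh"
  Position 4: 'd' from first, 'i' from second => "di"
Result: dgdfbjehdi

dgdfbjehdi


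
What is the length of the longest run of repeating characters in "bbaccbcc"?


Input: "bbaccbcc"
Scanning for longest run:
  Position 1 ('b'): continues run of 'b', length=2
  Position 2 ('a'): new char, reset run to 1
  Position 3 ('c'): new char, reset run to 1
  Position 4 ('c'): continues run of 'c', length=2
  Position 5 ('b'): new char, reset run to 1
  Position 6 ('c'): new char, reset run to 1
  Position 7 ('c'): continues run of 'c', length=2
Longest run: 'b' with length 2

2


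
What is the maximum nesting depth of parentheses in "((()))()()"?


Input: "((()))()()"
Tracking depth:
  Position 0 '(': depth becomes 1
  Position 1 '(': depth becomes 2
  Position 2 '(': depth becomes 3
  Position 3 ')': depth becomes 2
  Position 4 ')': depth becomes 1
  Position 5 ')': depth becomes 0
  Position 6 '(': depth becomes 1
  Position 7 ')': depth becomes 0
  Position 8 '(': depth becomes 1
  Position 9 ')': depth becomes 0
Maximum depth reached: 3

3


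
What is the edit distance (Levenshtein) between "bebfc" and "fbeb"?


Computing edit distance: "bebfc" -> "fbeb"
DP table:
           f    b    e    b
      0    1    2    3    4
  b   1    1    1    2    3
  e   2    2    2    1    2
  b   3    3    2    2    1
  f   4    3    3    3    2
  c   5    4    4    4    3
Edit distance = dp[5][4] = 3

3


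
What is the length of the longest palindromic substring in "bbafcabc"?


Input: "bbafcabc"
Checking substrings for palindromes:
  [0:2] "bb" (len 2) => palindrome
Longest palindromic substring: "bb" with length 2

2


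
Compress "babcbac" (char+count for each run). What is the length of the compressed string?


Input: babcbac
Runs:
  'b' x 1 => "b1"
  'a' x 1 => "a1"
  'b' x 1 => "b1"
  'c' x 1 => "c1"
  'b' x 1 => "b1"
  'a' x 1 => "a1"
  'c' x 1 => "c1"
Compressed: "b1a1b1c1b1a1c1"
Compressed length: 14

14


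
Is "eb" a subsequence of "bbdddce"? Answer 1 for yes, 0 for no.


Check if "eb" is a subsequence of "bbdddce"
Greedy scan:
  Position 0 ('b'): no match needed
  Position 1 ('b'): no match needed
  Position 2 ('d'): no match needed
  Position 3 ('d'): no match needed
  Position 4 ('d'): no match needed
  Position 5 ('c'): no match needed
  Position 6 ('e'): matches sub[0] = 'e'
Only matched 1/2 characters => not a subsequence

0


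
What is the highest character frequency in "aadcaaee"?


Input: aadcaaee
Character counts:
  'a': 4
  'c': 1
  'd': 1
  'e': 2
Maximum frequency: 4

4


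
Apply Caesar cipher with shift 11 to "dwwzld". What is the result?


Caesar cipher: shift "dwwzld" by 11
  'd' (pos 3) + 11 = pos 14 = 'o'
  'w' (pos 22) + 11 = pos 7 = 'h'
  'w' (pos 22) + 11 = pos 7 = 'h'
  'z' (pos 25) + 11 = pos 10 = 'k'
  'l' (pos 11) + 11 = pos 22 = 'w'
  'd' (pos 3) + 11 = pos 14 = 'o'
Result: ohhkwo

ohhkwo


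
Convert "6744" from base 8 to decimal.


Input: "6744" in base 8
Positional expansion:
  Digit '6' (value 6) x 8^3 = 3072
  Digit '7' (value 7) x 8^2 = 448
  Digit '4' (value 4) x 8^1 = 32
  Digit '4' (value 4) x 8^0 = 4
Sum = 3556

3556


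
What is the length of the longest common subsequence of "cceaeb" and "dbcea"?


LCS of "cceaeb" and "dbcea"
DP table:
           d    b    c    e    a
      0    0    0    0    0    0
  c   0    0    0    1    1    1
  c   0    0    0    1    1    1
  e   0    0    0    1    2    2
  a   0    0    0    1    2    3
  e   0    0    0    1    2    3
  b   0    0    1    1    2    3
LCS length = dp[6][5] = 3

3


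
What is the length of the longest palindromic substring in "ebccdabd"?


Input: "ebccdabd"
Checking substrings for palindromes:
  [2:4] "cc" (len 2) => palindrome
Longest palindromic substring: "cc" with length 2

2


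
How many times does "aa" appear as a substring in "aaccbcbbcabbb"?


Searching for "aa" in "aaccbcbbcabbb"
Scanning each position:
  Position 0: "aa" => MATCH
  Position 1: "ac" => no
  Position 2: "cc" => no
  Position 3: "cb" => no
  Position 4: "bc" => no
  Position 5: "cb" => no
  Position 6: "bb" => no
  Position 7: "bc" => no
  Position 8: "ca" => no
  Position 9: "ab" => no
  Position 10: "bb" => no
  Position 11: "bb" => no
Total occurrences: 1

1


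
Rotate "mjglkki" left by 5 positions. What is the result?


Input: "mjglkki", rotate left by 5
First 5 characters: "mjglk"
Remaining characters: "ki"
Concatenate remaining + first: "ki" + "mjglk" = "kimjglk"

kimjglk


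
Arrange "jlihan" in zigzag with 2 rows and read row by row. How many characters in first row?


Zigzag "jlihan" into 2 rows:
Placing characters:
  'j' => row 0
  'l' => row 1
  'i' => row 0
  'h' => row 1
  'a' => row 0
  'n' => row 1
Rows:
  Row 0: "jia"
  Row 1: "lhn"
First row length: 3

3


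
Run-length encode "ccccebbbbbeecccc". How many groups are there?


Input: ccccebbbbbeecccc
Scanning for consecutive runs:
  Group 1: 'c' x 4 (positions 0-3)
  Group 2: 'e' x 1 (positions 4-4)
  Group 3: 'b' x 5 (positions 5-9)
  Group 4: 'e' x 2 (positions 10-11)
  Group 5: 'c' x 4 (positions 12-15)
Total groups: 5

5


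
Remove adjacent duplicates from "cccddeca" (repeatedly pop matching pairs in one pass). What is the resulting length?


Input: cccddeca
Stack-based adjacent duplicate removal:
  Read 'c': push. Stack: c
  Read 'c': matches stack top 'c' => pop. Stack: (empty)
  Read 'c': push. Stack: c
  Read 'd': push. Stack: cd
  Read 'd': matches stack top 'd' => pop. Stack: c
  Read 'e': push. Stack: ce
  Read 'c': push. Stack: cec
  Read 'a': push. Stack: ceca
Final stack: "ceca" (length 4)

4


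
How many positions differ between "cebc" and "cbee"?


Comparing "cebc" and "cbee" position by position:
  Position 0: 'c' vs 'c' => same
  Position 1: 'e' vs 'b' => DIFFER
  Position 2: 'b' vs 'e' => DIFFER
  Position 3: 'c' vs 'e' => DIFFER
Positions that differ: 3

3


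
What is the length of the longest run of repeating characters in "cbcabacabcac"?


Input: "cbcabacabcac"
Scanning for longest run:
  Position 1 ('b'): new char, reset run to 1
  Position 2 ('c'): new char, reset run to 1
  Position 3 ('a'): new char, reset run to 1
  Position 4 ('b'): new char, reset run to 1
  Position 5 ('a'): new char, reset run to 1
  Position 6 ('c'): new char, reset run to 1
  Position 7 ('a'): new char, reset run to 1
  Position 8 ('b'): new char, reset run to 1
  Position 9 ('c'): new char, reset run to 1
  Position 10 ('a'): new char, reset run to 1
  Position 11 ('c'): new char, reset run to 1
Longest run: 'c' with length 1

1


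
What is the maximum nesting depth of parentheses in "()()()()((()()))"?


Input: "()()()()((()()))"
Tracking depth:
  Position 0 '(': depth becomes 1
  Position 1 ')': depth becomes 0
  Position 2 '(': depth becomes 1
  Position 3 ')': depth becomes 0
  Position 4 '(': depth becomes 1
  Position 5 ')': depth becomes 0
  Position 6 '(': depth becomes 1
  Position 7 ')': depth becomes 0
  Position 8 '(': depth becomes 1
  Position 9 '(': depth becomes 2
  Position 10 '(': depth becomes 3
  Position 11 ')': depth becomes 2
  Position 12 '(': depth becomes 3
  Position 13 ')': depth becomes 2
  Position 14 ')': depth becomes 1
  Position 15 ')': depth becomes 0
Maximum depth reached: 3

3


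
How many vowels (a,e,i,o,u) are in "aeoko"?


Input: aeoko
Checking each character:
  'a' at position 0: vowel (running total: 1)
  'e' at position 1: vowel (running total: 2)
  'o' at position 2: vowel (running total: 3)
  'k' at position 3: consonant
  'o' at position 4: vowel (running total: 4)
Total vowels: 4

4


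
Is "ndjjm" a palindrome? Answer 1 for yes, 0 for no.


Input: ndjjm
Reversed: mjjdn
  Compare pos 0 ('n') with pos 4 ('m'): MISMATCH
  Compare pos 1 ('d') with pos 3 ('j'): MISMATCH
Result: not a palindrome

0


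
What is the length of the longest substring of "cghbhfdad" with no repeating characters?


Input: "cghbhfdad"
Sliding window (track last position of each char):
  Position 0 ('c'): window [0,0] length 1 -- new best
  Position 1 ('g'): window [0,1] length 2 -- new best
  Position 2 ('h'): window [0,2] length 3 -- new best
  Position 3 ('b'): window [0,3] length 4 -- new best
  Position 4 ('h'): repeat (last at 2), move window start to 3
  Position 4 ('h'): window [3,4] length 2
  Position 5 ('f'): window [3,5] length 3
  Position 6 ('d'): window [3,6] length 4
  Position 7 ('a'): window [3,7] length 5 -- new best
  Position 8 ('d'): repeat (last at 6), move window start to 7
  Position 8 ('d'): window [7,8] length 2
Longest substring with no repeats: "bhfda" with length 5

5


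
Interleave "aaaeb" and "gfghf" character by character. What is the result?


Interleaving "aaaeb" and "gfghf":
  Position 0: 'a' from first, 'g' from second => "ag"
  Position 1: 'a' from first, 'f' from second => "af"
  Position 2: 'a' from first, 'g' from second => "ag"
  Position 3: 'e' from first, 'h' from second => "eh"
  Position 4: 'b' from first, 'f' from second => "bf"
Result: agafagehbf

agafagehbf


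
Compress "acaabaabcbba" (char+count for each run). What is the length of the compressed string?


Input: acaabaabcbba
Runs:
  'a' x 1 => "a1"
  'c' x 1 => "c1"
  'a' x 2 => "a2"
  'b' x 1 => "b1"
  'a' x 2 => "a2"
  'b' x 1 => "b1"
  'c' x 1 => "c1"
  'b' x 2 => "b2"
  'a' x 1 => "a1"
Compressed: "a1c1a2b1a2b1c1b2a1"
Compressed length: 18

18


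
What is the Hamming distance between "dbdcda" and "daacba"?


Comparing "dbdcda" and "daacba" position by position:
  Position 0: 'd' vs 'd' => same
  Position 1: 'b' vs 'a' => differ
  Position 2: 'd' vs 'a' => differ
  Position 3: 'c' vs 'c' => same
  Position 4: 'd' vs 'b' => differ
  Position 5: 'a' vs 'a' => same
Total differences (Hamming distance): 3

3


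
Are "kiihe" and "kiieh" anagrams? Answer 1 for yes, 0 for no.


Strings: "kiihe", "kiieh"
Sorted first:  ehiik
Sorted second: ehiik
Sorted forms match => anagrams

1


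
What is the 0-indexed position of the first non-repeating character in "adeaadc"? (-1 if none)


Input: adeaadc
Character frequencies:
  'a': 3
  'c': 1
  'd': 2
  'e': 1
Scanning left to right for freq == 1:
  Position 0 ('a'): freq=3, skip
  Position 1 ('d'): freq=2, skip
  Position 2 ('e'): unique! => answer = 2

2


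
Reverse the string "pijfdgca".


Input: pijfdgca
Reading characters right to left:
  Position 7: 'a'
  Position 6: 'c'
  Position 5: 'g'
  Position 4: 'd'
  Position 3: 'f'
  Position 2: 'j'
  Position 1: 'i'
  Position 0: 'p'
Reversed: acgdfjip

acgdfjip


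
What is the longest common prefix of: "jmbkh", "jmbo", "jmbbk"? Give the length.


Words: jmbkh, jmbo, jmbbk
  Position 0: all 'j' => match
  Position 1: all 'm' => match
  Position 2: all 'b' => match
  Position 3: ('k', 'o', 'b') => mismatch, stop
LCP = "jmb" (length 3)

3


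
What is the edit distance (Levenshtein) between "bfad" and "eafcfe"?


Computing edit distance: "bfad" -> "eafcfe"
DP table:
           e    a    f    c    f    e
      0    1    2    3    4    5    6
  b   1    1    2    3    4    5    6
  f   2    2    2    2    3    4    5
  a   3    3    2    3    3    4    5
  d   4    4    3    3    4    4    5
Edit distance = dp[4][6] = 5

5


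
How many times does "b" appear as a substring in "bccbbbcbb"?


Searching for "b" in "bccbbbcbb"
Scanning each position:
  Position 0: "b" => MATCH
  Position 1: "c" => no
  Position 2: "c" => no
  Position 3: "b" => MATCH
  Position 4: "b" => MATCH
  Position 5: "b" => MATCH
  Position 6: "c" => no
  Position 7: "b" => MATCH
  Position 8: "b" => MATCH
Total occurrences: 6

6


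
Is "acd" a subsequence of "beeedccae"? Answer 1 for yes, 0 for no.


Check if "acd" is a subsequence of "beeedccae"
Greedy scan:
  Position 0 ('b'): no match needed
  Position 1 ('e'): no match needed
  Position 2 ('e'): no match needed
  Position 3 ('e'): no match needed
  Position 4 ('d'): no match needed
  Position 5 ('c'): no match needed
  Position 6 ('c'): no match needed
  Position 7 ('a'): matches sub[0] = 'a'
  Position 8 ('e'): no match needed
Only matched 1/3 characters => not a subsequence

0


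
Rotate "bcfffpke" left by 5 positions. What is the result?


Input: "bcfffpke", rotate left by 5
First 5 characters: "bcfff"
Remaining characters: "pke"
Concatenate remaining + first: "pke" + "bcfff" = "pkebcfff"

pkebcfff


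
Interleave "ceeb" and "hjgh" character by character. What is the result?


Interleaving "ceeb" and "hjgh":
  Position 0: 'c' from first, 'h' from second => "ch"
  Position 1: 'e' from first, 'j' from second => "ej"
  Position 2: 'e' from first, 'g' from second => "eg"
  Position 3: 'b' from first, 'h' from second => "bh"
Result: chejegbh

chejegbh


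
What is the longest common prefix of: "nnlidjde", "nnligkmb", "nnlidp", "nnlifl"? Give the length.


Words: nnlidjde, nnligkmb, nnlidp, nnlifl
  Position 0: all 'n' => match
  Position 1: all 'n' => match
  Position 2: all 'l' => match
  Position 3: all 'i' => match
  Position 4: ('d', 'g', 'd', 'f') => mismatch, stop
LCP = "nnli" (length 4)

4


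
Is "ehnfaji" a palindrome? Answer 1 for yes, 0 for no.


Input: ehnfaji
Reversed: ijafnhe
  Compare pos 0 ('e') with pos 6 ('i'): MISMATCH
  Compare pos 1 ('h') with pos 5 ('j'): MISMATCH
  Compare pos 2 ('n') with pos 4 ('a'): MISMATCH
Result: not a palindrome

0


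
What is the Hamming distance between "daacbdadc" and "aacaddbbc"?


Comparing "daacbdadc" and "aacaddbbc" position by position:
  Position 0: 'd' vs 'a' => differ
  Position 1: 'a' vs 'a' => same
  Position 2: 'a' vs 'c' => differ
  Position 3: 'c' vs 'a' => differ
  Position 4: 'b' vs 'd' => differ
  Position 5: 'd' vs 'd' => same
  Position 6: 'a' vs 'b' => differ
  Position 7: 'd' vs 'b' => differ
  Position 8: 'c' vs 'c' => same
Total differences (Hamming distance): 6

6


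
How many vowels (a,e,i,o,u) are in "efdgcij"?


Input: efdgcij
Checking each character:
  'e' at position 0: vowel (running total: 1)
  'f' at position 1: consonant
  'd' at position 2: consonant
  'g' at position 3: consonant
  'c' at position 4: consonant
  'i' at position 5: vowel (running total: 2)
  'j' at position 6: consonant
Total vowels: 2

2


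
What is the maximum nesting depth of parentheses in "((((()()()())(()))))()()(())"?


Input: "((((()()()())(()))))()()(())"
Tracking depth:
  Position 0 '(': depth becomes 1
  Position 1 '(': depth becomes 2
  Position 2 '(': depth becomes 3
  Position 3 '(': depth becomes 4
  Position 4 '(': depth becomes 5
  Position 5 ')': depth becomes 4
  Position 6 '(': depth becomes 5
  Position 7 ')': depth becomes 4
  Position 8 '(': depth becomes 5
  Position 9 ')': depth becomes 4
  Position 10 '(': depth becomes 5
  Position 11 ')': depth becomes 4
  Position 12 ')': depth becomes 3
  Position 13 '(': depth becomes 4
  Position 14 '(': depth becomes 5
  Position 15 ')': depth becomes 4
  Position 16 ')': depth becomes 3
  Position 17 ')': depth becomes 2
  Position 18 ')': depth becomes 1
  Position 19 ')': depth becomes 0
  Position 20 '(': depth becomes 1
  Position 21 ')': depth becomes 0
  Position 22 '(': depth becomes 1
  Position 23 ')': depth becomes 0
  Position 24 '(': depth becomes 1
  Position 25 '(': depth becomes 2
  Position 26 ')': depth becomes 1
  Position 27 ')': depth becomes 0
Maximum depth reached: 5

5


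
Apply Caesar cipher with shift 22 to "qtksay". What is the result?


Caesar cipher: shift "qtksay" by 22
  'q' (pos 16) + 22 = pos 12 = 'm'
  't' (pos 19) + 22 = pos 15 = 'p'
  'k' (pos 10) + 22 = pos 6 = 'g'
  's' (pos 18) + 22 = pos 14 = 'o'
  'a' (pos 0) + 22 = pos 22 = 'w'
  'y' (pos 24) + 22 = pos 20 = 'u'
Result: mpgowu

mpgowu


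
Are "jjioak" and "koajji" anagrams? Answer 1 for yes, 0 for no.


Strings: "jjioak", "koajji"
Sorted first:  aijjko
Sorted second: aijjko
Sorted forms match => anagrams

1


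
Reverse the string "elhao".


Input: elhao
Reading characters right to left:
  Position 4: 'o'
  Position 3: 'a'
  Position 2: 'h'
  Position 1: 'l'
  Position 0: 'e'
Reversed: oahle

oahle


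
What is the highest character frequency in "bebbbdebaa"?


Input: bebbbdebaa
Character counts:
  'a': 2
  'b': 5
  'd': 1
  'e': 2
Maximum frequency: 5

5


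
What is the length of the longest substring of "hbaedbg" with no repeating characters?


Input: "hbaedbg"
Sliding window (track last position of each char):
  Position 0 ('h'): window [0,0] length 1 -- new best
  Position 1 ('b'): window [0,1] length 2 -- new best
  Position 2 ('a'): window [0,2] length 3 -- new best
  Position 3 ('e'): window [0,3] length 4 -- new best
  Position 4 ('d'): window [0,4] length 5 -- new best
  Position 5 ('b'): repeat (last at 1), move window start to 2
  Position 5 ('b'): window [2,5] length 4
  Position 6 ('g'): window [2,6] length 5
Longest substring with no repeats: "hbaed" with length 5

5


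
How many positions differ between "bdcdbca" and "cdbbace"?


Comparing "bdcdbca" and "cdbbace" position by position:
  Position 0: 'b' vs 'c' => DIFFER
  Position 1: 'd' vs 'd' => same
  Position 2: 'c' vs 'b' => DIFFER
  Position 3: 'd' vs 'b' => DIFFER
  Position 4: 'b' vs 'a' => DIFFER
  Position 5: 'c' vs 'c' => same
  Position 6: 'a' vs 'e' => DIFFER
Positions that differ: 5

5


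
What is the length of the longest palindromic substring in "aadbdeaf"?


Input: "aadbdeaf"
Checking substrings for palindromes:
  [2:5] "dbd" (len 3) => palindrome
  [0:2] "aa" (len 2) => palindrome
Longest palindromic substring: "dbd" with length 3

3


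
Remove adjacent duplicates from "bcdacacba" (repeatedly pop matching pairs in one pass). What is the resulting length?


Input: bcdacacba
Stack-based adjacent duplicate removal:
  Read 'b': push. Stack: b
  Read 'c': push. Stack: bc
  Read 'd': push. Stack: bcd
  Read 'a': push. Stack: bcda
  Read 'c': push. Stack: bcdac
  Read 'a': push. Stack: bcdaca
  Read 'c': push. Stack: bcdacac
  Read 'b': push. Stack: bcdacacb
  Read 'a': push. Stack: bcdacacba
Final stack: "bcdacacba" (length 9)

9


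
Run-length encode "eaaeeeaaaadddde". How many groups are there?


Input: eaaeeeaaaadddde
Scanning for consecutive runs:
  Group 1: 'e' x 1 (positions 0-0)
  Group 2: 'a' x 2 (positions 1-2)
  Group 3: 'e' x 3 (positions 3-5)
  Group 4: 'a' x 4 (positions 6-9)
  Group 5: 'd' x 4 (positions 10-13)
  Group 6: 'e' x 1 (positions 14-14)
Total groups: 6

6


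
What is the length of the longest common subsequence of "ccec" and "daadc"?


LCS of "ccec" and "daadc"
DP table:
           d    a    a    d    c
      0    0    0    0    0    0
  c   0    0    0    0    0    1
  c   0    0    0    0    0    1
  e   0    0    0    0    0    1
  c   0    0    0    0    0    1
LCS length = dp[4][5] = 1

1


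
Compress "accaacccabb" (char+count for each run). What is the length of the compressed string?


Input: accaacccabb
Runs:
  'a' x 1 => "a1"
  'c' x 2 => "c2"
  'a' x 2 => "a2"
  'c' x 3 => "c3"
  'a' x 1 => "a1"
  'b' x 2 => "b2"
Compressed: "a1c2a2c3a1b2"
Compressed length: 12

12


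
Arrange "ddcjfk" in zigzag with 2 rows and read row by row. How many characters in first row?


Zigzag "ddcjfk" into 2 rows:
Placing characters:
  'd' => row 0
  'd' => row 1
  'c' => row 0
  'j' => row 1
  'f' => row 0
  'k' => row 1
Rows:
  Row 0: "dcf"
  Row 1: "djk"
First row length: 3

3


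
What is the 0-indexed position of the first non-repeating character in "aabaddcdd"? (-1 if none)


Input: aabaddcdd
Character frequencies:
  'a': 3
  'b': 1
  'c': 1
  'd': 4
Scanning left to right for freq == 1:
  Position 0 ('a'): freq=3, skip
  Position 1 ('a'): freq=3, skip
  Position 2 ('b'): unique! => answer = 2

2


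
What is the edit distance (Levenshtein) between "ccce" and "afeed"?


Computing edit distance: "ccce" -> "afeed"
DP table:
           a    f    e    e    d
      0    1    2    3    4    5
  c   1    1    2    3    4    5
  c   2    2    2    3    4    5
  c   3    3    3    3    4    5
  e   4    4    4    3    3    4
Edit distance = dp[4][5] = 4

4


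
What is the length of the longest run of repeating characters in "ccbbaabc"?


Input: "ccbbaabc"
Scanning for longest run:
  Position 1 ('c'): continues run of 'c', length=2
  Position 2 ('b'): new char, reset run to 1
  Position 3 ('b'): continues run of 'b', length=2
  Position 4 ('a'): new char, reset run to 1
  Position 5 ('a'): continues run of 'a', length=2
  Position 6 ('b'): new char, reset run to 1
  Position 7 ('c'): new char, reset run to 1
Longest run: 'c' with length 2

2


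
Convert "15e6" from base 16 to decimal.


Input: "15e6" in base 16
Positional expansion:
  Digit '1' (value 1) x 16^3 = 4096
  Digit '5' (value 5) x 16^2 = 1280
  Digit 'e' (value 14) x 16^1 = 224
  Digit '6' (value 6) x 16^0 = 6
Sum = 5606

5606


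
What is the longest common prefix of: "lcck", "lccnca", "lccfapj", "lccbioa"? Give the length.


Words: lcck, lccnca, lccfapj, lccbioa
  Position 0: all 'l' => match
  Position 1: all 'c' => match
  Position 2: all 'c' => match
  Position 3: ('k', 'n', 'f', 'b') => mismatch, stop
LCP = "lcc" (length 3)

3


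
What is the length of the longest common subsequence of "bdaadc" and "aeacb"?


LCS of "bdaadc" and "aeacb"
DP table:
           a    e    a    c    b
      0    0    0    0    0    0
  b   0    0    0    0    0    1
  d   0    0    0    0    0    1
  a   0    1    1    1    1    1
  a   0    1    1    2    2    2
  d   0    1    1    2    2    2
  c   0    1    1    2    3    3
LCS length = dp[6][5] = 3

3


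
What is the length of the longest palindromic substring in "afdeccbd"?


Input: "afdeccbd"
Checking substrings for palindromes:
  [4:6] "cc" (len 2) => palindrome
Longest palindromic substring: "cc" with length 2

2


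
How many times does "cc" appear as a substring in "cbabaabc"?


Searching for "cc" in "cbabaabc"
Scanning each position:
  Position 0: "cb" => no
  Position 1: "ba" => no
  Position 2: "ab" => no
  Position 3: "ba" => no
  Position 4: "aa" => no
  Position 5: "ab" => no
  Position 6: "bc" => no
Total occurrences: 0

0


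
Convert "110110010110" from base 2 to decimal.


Input: "110110010110" in base 2
Positional expansion:
  Digit '1' (value 1) x 2^11 = 2048
  Digit '1' (value 1) x 2^10 = 1024
  Digit '0' (value 0) x 2^9 = 0
  Digit '1' (value 1) x 2^8 = 256
  Digit '1' (value 1) x 2^7 = 128
  Digit '0' (value 0) x 2^6 = 0
  Digit '0' (value 0) x 2^5 = 0
  Digit '1' (value 1) x 2^4 = 16
  Digit '0' (value 0) x 2^3 = 0
  Digit '1' (value 1) x 2^2 = 4
  Digit '1' (value 1) x 2^1 = 2
  Digit '0' (value 0) x 2^0 = 0
Sum = 3478

3478


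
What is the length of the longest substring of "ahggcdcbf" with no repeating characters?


Input: "ahggcdcbf"
Sliding window (track last position of each char):
  Position 0 ('a'): window [0,0] length 1 -- new best
  Position 1 ('h'): window [0,1] length 2 -- new best
  Position 2 ('g'): window [0,2] length 3 -- new best
  Position 3 ('g'): repeat (last at 2), move window start to 3
  Position 3 ('g'): window [3,3] length 1
  Position 4 ('c'): window [3,4] length 2
  Position 5 ('d'): window [3,5] length 3
  Position 6 ('c'): repeat (last at 4), move window start to 5
  Position 6 ('c'): window [5,6] length 2
  Position 7 ('b'): window [5,7] length 3
  Position 8 ('f'): window [5,8] length 4 -- new best
Longest substring with no repeats: "dcbf" with length 4

4


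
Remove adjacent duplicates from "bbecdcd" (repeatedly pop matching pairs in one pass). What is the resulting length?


Input: bbecdcd
Stack-based adjacent duplicate removal:
  Read 'b': push. Stack: b
  Read 'b': matches stack top 'b' => pop. Stack: (empty)
  Read 'e': push. Stack: e
  Read 'c': push. Stack: ec
  Read 'd': push. Stack: ecd
  Read 'c': push. Stack: ecdc
  Read 'd': push. Stack: ecdcd
Final stack: "ecdcd" (length 5)

5


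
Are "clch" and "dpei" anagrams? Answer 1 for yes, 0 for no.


Strings: "clch", "dpei"
Sorted first:  cchl
Sorted second: deip
Differ at position 0: 'c' vs 'd' => not anagrams

0


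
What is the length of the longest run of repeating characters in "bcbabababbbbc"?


Input: "bcbabababbbbc"
Scanning for longest run:
  Position 1 ('c'): new char, reset run to 1
  Position 2 ('b'): new char, reset run to 1
  Position 3 ('a'): new char, reset run to 1
  Position 4 ('b'): new char, reset run to 1
  Position 5 ('a'): new char, reset run to 1
  Position 6 ('b'): new char, reset run to 1
  Position 7 ('a'): new char, reset run to 1
  Position 8 ('b'): new char, reset run to 1
  Position 9 ('b'): continues run of 'b', length=2
  Position 10 ('b'): continues run of 'b', length=3
  Position 11 ('b'): continues run of 'b', length=4
  Position 12 ('c'): new char, reset run to 1
Longest run: 'b' with length 4

4


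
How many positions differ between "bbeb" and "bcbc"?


Comparing "bbeb" and "bcbc" position by position:
  Position 0: 'b' vs 'b' => same
  Position 1: 'b' vs 'c' => DIFFER
  Position 2: 'e' vs 'b' => DIFFER
  Position 3: 'b' vs 'c' => DIFFER
Positions that differ: 3

3
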